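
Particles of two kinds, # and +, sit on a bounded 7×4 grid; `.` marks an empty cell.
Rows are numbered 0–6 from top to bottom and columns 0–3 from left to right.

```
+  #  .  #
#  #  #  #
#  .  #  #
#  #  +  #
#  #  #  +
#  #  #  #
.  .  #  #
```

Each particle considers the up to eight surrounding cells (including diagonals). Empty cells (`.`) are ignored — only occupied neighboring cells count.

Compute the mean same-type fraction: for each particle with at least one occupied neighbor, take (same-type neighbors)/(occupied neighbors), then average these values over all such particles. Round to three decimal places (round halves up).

0.795

(0,0)+ 0/3
(0,1)# 3/4
(0,3)# 2/2
(1,0)# 3/4
(1,1)# 5/6
(1,2)# 6/6
(1,3)# 4/4
(2,0)# 4/4
(2,2)# 6/7
(2,3)# 4/5
(3,0)# 4/4
(3,1)# 6/7
(3,2)+ 1/7
(3,3)# 3/5
(4,0)# 5/5
(4,1)# 7/8
(4,2)# 6/8
(4,3)+ 1/5
(5,0)# 3/3
(5,1)# 6/6
(5,2)# 6/7
(5,3)# 4/5
(6,2)# 4/4
(6,3)# 3/3
Sum over 24 particles: 0/3 + 3/4 + 2/2 + 3/4 + 5/6 + 6/6 + 4/4 + 4/4 + 6/7 + 4/5 + 4/4 + 6/7 + 1/7 + 3/5 + 5/5 + 7/8 + 6/8 + 1/5 + 3/3 + 6/6 + 6/7 + 4/5 + 4/4 + 3/3 = 16021/840; mean = 16021/840 ÷ 24 = 16021/20160 = 0.794692… → 0.795.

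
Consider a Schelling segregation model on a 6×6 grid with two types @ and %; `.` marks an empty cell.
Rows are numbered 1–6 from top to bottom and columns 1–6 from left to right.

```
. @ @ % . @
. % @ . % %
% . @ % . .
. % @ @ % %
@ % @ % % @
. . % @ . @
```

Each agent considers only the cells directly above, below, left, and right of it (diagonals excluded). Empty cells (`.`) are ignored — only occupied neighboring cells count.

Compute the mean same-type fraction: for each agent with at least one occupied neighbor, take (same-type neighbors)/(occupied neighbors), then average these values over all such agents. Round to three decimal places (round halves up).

Row 1: (1,2)@ 1/2 · (1,3)@ 2/3 · (1,4)% 0/1 · (1,6)@ 0/1
Row 2: (2,2)% 0/2 · (2,3)@ 2/3 · (2,5)% 1/1 · (2,6)% 1/2
Row 3: (3,1)% — no occupied neighbors · (3,3)@ 2/3 · (3,4)% 0/2
Row 4: (4,2)% 1/2 · (4,3)@ 3/4 · (4,4)@ 1/4 · (4,5)% 2/3 · (4,6)% 1/2
Row 5: (5,1)@ 0/1 · (5,2)% 1/3 · (5,3)@ 1/4 · (5,4)% 1/4 · (5,5)% 2/3 · (5,6)@ 1/3
Row 6: (6,3)% 0/2 · (6,4)@ 0/2 · (6,6)@ 1/1
Sum over 24 agents: 1/2 + 2/3 + 0/1 + 0/1 + 0/2 + 2/3 + 1/1 + 1/2 + 2/3 + 0/2 + 1/2 + 3/4 + 1/4 + 2/3 + 1/2 + 0/1 + 1/3 + 1/4 + 1/4 + 2/3 + 1/3 + 0/2 + 0/2 + 1/1 = 19/2; mean = 19/2 ÷ 24 = 19/48 = 0.395833… → 0.396.

0.396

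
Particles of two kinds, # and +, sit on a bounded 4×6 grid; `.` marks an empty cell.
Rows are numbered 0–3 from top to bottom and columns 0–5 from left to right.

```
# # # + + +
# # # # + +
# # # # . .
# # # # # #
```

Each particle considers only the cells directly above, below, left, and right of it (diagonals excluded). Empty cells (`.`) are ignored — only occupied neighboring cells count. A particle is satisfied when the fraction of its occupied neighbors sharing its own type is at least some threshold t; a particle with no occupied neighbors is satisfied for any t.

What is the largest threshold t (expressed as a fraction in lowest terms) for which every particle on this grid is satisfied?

1/3

(0,0)# 2/2
(0,1)# 3/3
(0,2)# 2/3
(0,3)+ 1/3
(0,4)+ 3/3
(0,5)+ 2/2
(1,0)# 3/3
(1,1)# 4/4
(1,2)# 4/4
(1,3)# 2/4
(1,4)+ 2/3
(1,5)+ 2/2
(2,0)# 3/3
(2,1)# 4/4
(2,2)# 4/4
(2,3)# 3/3
(3,0)# 2/2
(3,1)# 3/3
(3,2)# 3/3
(3,3)# 3/3
(3,4)# 2/2
(3,5)# 1/1
The smallest same-type fraction is 1/3 at (0,3), which reduces to 1/3. Any threshold above that leaves this particle unsatisfied.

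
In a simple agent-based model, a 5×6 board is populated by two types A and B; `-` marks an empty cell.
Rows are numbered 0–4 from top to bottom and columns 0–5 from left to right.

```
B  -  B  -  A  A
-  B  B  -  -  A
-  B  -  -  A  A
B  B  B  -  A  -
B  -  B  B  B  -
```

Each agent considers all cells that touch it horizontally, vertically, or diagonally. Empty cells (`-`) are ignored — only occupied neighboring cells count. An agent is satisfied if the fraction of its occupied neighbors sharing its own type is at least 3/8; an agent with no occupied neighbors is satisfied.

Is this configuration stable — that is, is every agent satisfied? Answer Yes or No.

Yes

(0,0)B 1/1 ✓
(0,2)B 2/2 ✓
(0,4)A 2/2 ✓
(0,5)A 2/2 ✓
(1,1)B 4/4 ✓
(1,2)B 3/3 ✓
(1,5)A 4/4 ✓
(2,1)B 5/5 ✓
(2,4)A 3/3 ✓
(2,5)A 3/3 ✓
(3,0)B 3/3 ✓
(3,1)B 5/5 ✓
(3,2)B 4/4 ✓
(3,4)A 2/4 ✓
(4,0)B 2/2 ✓
(4,2)B 3/3 ✓
(4,3)B 3/4 ✓
(4,4)B 1/2 ✓
All meet the threshold, so the configuration is stable.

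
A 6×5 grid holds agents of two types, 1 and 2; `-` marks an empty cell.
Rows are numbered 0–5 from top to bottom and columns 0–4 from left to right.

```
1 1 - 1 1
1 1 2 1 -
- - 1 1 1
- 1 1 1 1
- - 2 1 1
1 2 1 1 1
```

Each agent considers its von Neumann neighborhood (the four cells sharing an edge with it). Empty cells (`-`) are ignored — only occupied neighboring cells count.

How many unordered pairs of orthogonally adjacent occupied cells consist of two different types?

Scan each occupied cell's neighbors to the right and below so each pair is counted once.
Row 0: 1(0,0)–1(0,1)= 1(0,0)–1(1,0)= 1(0,1)–1(1,1)= 1(0,3)–1(0,4)= 1(0,3)–1(1,3)=  → 0/5 unlike.
Row 1: 1(1,0)–1(1,1)= 1(1,1)–2(1,2)≠ 2(1,2)–1(1,3)≠ 2(1,2)–1(2,2)≠ 1(1,3)–1(2,3)=  → 3/5 unlike.
Row 2: 1(2,2)–1(2,3)= 1(2,2)–1(3,2)= 1(2,3)–1(2,4)= 1(2,3)–1(3,3)= 1(2,4)–1(3,4)=  → 0/5 unlike.
Row 3: 1(3,1)–1(3,2)= 1(3,2)–1(3,3)= 1(3,2)–2(4,2)≠ 1(3,3)–1(3,4)= 1(3,3)–1(4,3)= 1(3,4)–1(4,4)=  → 1/6 unlike.
Row 4: 2(4,2)–1(4,3)≠ 2(4,2)–1(5,2)≠ 1(4,3)–1(4,4)= 1(4,3)–1(5,3)= 1(4,4)–1(5,4)=  → 2/5 unlike.
Row 5: 1(5,0)–2(5,1)≠ 2(5,1)–1(5,2)≠ 1(5,2)–1(5,3)= 1(5,3)–1(5,4)=  → 2/4 unlike.
Total adjacent occupied pairs: 30; unlike-type pairs: 8.

8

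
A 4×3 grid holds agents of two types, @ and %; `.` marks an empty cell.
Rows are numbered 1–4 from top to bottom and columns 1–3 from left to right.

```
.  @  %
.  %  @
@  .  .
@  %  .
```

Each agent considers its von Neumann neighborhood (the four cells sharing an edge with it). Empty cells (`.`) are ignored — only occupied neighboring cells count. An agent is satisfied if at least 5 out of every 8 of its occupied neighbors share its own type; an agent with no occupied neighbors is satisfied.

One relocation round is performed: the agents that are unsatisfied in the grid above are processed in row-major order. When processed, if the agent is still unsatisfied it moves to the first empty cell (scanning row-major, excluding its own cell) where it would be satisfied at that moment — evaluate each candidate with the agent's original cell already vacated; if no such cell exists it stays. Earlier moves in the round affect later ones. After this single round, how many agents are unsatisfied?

Initially unsatisfied (in order): (1,2), (1,3), (2,2), (2,3), (4,1), (4,2).
  (1,2) → (1,1).
  (1,3) → (3,2).
  (2,2) → (4,3).
  (2,3): now satisfied by earlier moves; stays.
  (4,1) → (1,2).
  (4,2): now satisfied by earlier moves; stays.
Resulting grid:
@ @ .
. . @
@ % .
. % %
Unsatisfied now: (3,1), (3,2).

2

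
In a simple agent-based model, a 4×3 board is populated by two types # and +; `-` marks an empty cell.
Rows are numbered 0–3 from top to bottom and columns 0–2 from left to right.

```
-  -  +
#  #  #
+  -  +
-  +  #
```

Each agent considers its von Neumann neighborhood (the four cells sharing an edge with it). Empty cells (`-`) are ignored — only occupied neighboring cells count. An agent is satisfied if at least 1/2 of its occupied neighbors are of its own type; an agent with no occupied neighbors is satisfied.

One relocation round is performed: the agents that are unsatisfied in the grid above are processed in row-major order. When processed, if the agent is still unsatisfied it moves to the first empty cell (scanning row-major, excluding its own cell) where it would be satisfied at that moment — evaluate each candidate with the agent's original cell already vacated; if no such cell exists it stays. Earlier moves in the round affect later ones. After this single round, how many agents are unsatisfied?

0

Initially unsatisfied (in order): (0,2), (1,2), (2,0), (2,2), (3,1), (3,2).
  (0,2) → (2,1).
  (1,2): now satisfied by earlier moves; stays.
  (2,0): now satisfied by earlier moves; stays.
  (2,2) → (3,0).
  (3,1): now satisfied by earlier moves; stays.
  (3,2) → (0,0).
Resulting grid:
# - -
# # #
+ + -
+ + -
All satisfied now.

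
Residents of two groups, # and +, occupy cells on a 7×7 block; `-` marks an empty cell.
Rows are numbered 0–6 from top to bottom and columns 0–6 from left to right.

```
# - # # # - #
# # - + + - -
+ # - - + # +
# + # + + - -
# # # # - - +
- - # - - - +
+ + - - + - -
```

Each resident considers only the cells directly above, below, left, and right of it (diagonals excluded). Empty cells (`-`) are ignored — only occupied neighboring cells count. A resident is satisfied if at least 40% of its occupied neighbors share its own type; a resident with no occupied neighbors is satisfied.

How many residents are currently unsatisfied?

8

(0,0)# 1/1 ok
(0,2)# 1/1 ok
(0,3)# 2/3 ok
(0,4)# 1/2 ok
(0,6)# 0/0 ok
(1,0)# 2/3 ok
(1,1)# 2/2 ok
(1,3)+ 1/2 ok
(1,4)+ 2/3 ok
(2,0)+ 0/3 unhappy
(2,1)# 1/3 unhappy
(2,4)+ 2/3 ok
(2,5)# 0/2 unhappy
(2,6)+ 0/1 unhappy
(3,0)# 1/3 unhappy
(3,1)+ 0/4 unhappy
(3,2)# 1/3 unhappy
(3,3)+ 1/3 unhappy
(3,4)+ 2/2 ok
(4,0)# 2/2 ok
(4,1)# 2/3 ok
(4,2)# 4/4 ok
(4,3)# 1/2 ok
(4,6)+ 1/1 ok
(5,2)# 1/1 ok
(5,6)+ 1/1 ok
(6,0)+ 1/1 ok
(6,1)+ 1/1 ok
(6,4)+ 0/0 ok
Unsatisfied: (2,0), (2,1), (2,5), (2,6), (3,0), (3,1), (3,2), (3,3) — 8 in total.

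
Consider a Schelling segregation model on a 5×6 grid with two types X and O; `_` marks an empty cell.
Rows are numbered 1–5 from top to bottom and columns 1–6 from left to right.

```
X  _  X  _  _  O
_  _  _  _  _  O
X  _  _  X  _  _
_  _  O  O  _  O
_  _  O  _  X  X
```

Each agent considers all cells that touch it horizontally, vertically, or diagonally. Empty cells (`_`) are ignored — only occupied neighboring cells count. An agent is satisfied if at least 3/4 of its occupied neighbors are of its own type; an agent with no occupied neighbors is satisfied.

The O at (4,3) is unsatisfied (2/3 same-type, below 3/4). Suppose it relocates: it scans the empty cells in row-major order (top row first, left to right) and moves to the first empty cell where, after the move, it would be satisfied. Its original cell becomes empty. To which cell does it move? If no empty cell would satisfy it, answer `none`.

Vacating (4,3). Empty cells in order:
  (1,2): 0/2 same-type → still unsatisfied.
  (1,4): 0/1 same-type → still unsatisfied.
  (1,5): 2/2 same-type → satisfied — stop here.

(1,5)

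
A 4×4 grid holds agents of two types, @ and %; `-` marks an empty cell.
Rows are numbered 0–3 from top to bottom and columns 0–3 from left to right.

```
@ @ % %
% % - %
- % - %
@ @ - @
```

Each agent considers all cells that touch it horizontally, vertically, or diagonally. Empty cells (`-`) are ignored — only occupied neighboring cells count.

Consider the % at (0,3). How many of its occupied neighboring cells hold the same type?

Occupied neighbors of (0,3): (0,2)=%, (1,3)=%.
Same type (%): 2 of 2.

2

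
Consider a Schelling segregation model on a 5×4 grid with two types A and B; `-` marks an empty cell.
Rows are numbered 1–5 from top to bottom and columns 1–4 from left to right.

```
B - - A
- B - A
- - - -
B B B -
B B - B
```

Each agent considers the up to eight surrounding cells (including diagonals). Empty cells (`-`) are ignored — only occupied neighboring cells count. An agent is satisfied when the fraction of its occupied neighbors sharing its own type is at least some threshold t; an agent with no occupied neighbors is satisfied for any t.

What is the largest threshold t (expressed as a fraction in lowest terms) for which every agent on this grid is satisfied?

(1,1)B 1/1
(1,4)A 1/1
(2,2)B 1/1
(2,4)A 1/1
(4,1)B 3/3
(4,2)B 4/4
(4,3)B 3/3
(5,1)B 3/3
(5,2)B 4/4
(5,4)B 1/1
The smallest same-type fraction is 1/1 at (1,1), which reduces to 1/1. Any threshold above that leaves this agent unsatisfied.

1/1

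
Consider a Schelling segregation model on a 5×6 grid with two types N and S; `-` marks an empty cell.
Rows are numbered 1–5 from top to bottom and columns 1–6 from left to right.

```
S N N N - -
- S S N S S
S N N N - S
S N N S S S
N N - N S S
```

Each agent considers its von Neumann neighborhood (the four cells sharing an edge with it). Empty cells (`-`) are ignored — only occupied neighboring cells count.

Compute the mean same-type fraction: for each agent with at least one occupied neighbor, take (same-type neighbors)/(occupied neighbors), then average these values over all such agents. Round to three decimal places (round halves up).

Row 1: (1,1)S 0/1 · (1,2)N 1/3 · (1,3)N 2/3 · (1,4)N 2/2
Row 2: (2,2)S 1/3 · (2,3)S 1/4 · (2,4)N 2/4 · (2,5)S 1/2 · (2,6)S 2/2
Row 3: (3,1)S 1/2 · (3,2)N 2/4 · (3,3)N 3/4 · (3,4)N 2/3 · (3,6)S 2/2
Row 4: (4,1)S 1/3 · (4,2)N 3/4 · (4,3)N 2/3 · (4,4)S 1/4 · (4,5)S 3/3 · (4,6)S 3/3
Row 5: (5,1)N 1/2 · (5,2)N 2/2 · (5,4)N 0/2 · (5,5)S 2/3 · (5,6)S 2/2
Sum over 25 agents: 0/1 + 1/3 + 2/3 + 2/2 + 1/3 + 1/4 + 2/4 + 1/2 + 2/2 + 1/2 + 2/4 + 3/4 + 2/3 + 2/2 + 1/3 + 3/4 + 2/3 + 1/4 + 3/3 + 3/3 + 1/2 + 2/2 + 0/2 + 2/3 + 2/2 = 91/6; mean = 91/6 ÷ 25 = 91/150 = 0.606666… → 0.607.

0.607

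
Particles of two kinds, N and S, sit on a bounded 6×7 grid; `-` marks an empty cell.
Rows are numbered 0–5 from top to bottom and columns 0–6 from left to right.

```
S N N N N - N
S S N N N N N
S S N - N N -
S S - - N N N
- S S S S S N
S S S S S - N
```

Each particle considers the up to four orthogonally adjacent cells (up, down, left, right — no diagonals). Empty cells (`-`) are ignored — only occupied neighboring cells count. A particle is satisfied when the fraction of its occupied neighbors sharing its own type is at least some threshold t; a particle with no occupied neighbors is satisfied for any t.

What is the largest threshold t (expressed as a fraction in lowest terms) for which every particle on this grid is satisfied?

(0,0)S 1/2
(0,1)N 1/3
(0,2)N 3/3
(0,3)N 3/3
(0,4)N 2/2
(0,6)N 1/1
(1,0)S 3/3
(1,1)S 2/4
(1,2)N 3/4
(1,3)N 3/3
(1,4)N 4/4
(1,5)N 3/3
(1,6)N 2/2
(2,0)S 3/3
(2,1)S 3/4
(2,2)N 1/2
(2,4)N 3/3
(2,5)N 3/3
(3,0)S 2/2
(3,1)S 3/3
(3,4)N 2/3
(3,5)N 3/4
(3,6)N 2/2
(4,1)S 3/3
(4,2)S 3/3
(4,3)S 3/3
(4,4)S 3/4
(4,5)S 1/3
(4,6)N 2/3
(5,0)S 1/1
(5,1)S 3/3
(5,2)S 3/3
(5,3)S 3/3
(5,4)S 2/2
(5,6)N 1/1
The smallest same-type fraction is 1/3 at (0,1), which reduces to 1/3. Any threshold above that leaves this particle unsatisfied.

1/3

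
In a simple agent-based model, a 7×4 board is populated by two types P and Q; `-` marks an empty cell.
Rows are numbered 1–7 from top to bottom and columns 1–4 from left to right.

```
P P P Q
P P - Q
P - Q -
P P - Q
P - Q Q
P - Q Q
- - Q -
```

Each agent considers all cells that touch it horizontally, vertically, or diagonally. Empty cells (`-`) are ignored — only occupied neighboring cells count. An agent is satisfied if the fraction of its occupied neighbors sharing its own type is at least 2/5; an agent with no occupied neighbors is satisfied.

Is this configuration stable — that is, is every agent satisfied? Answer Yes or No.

Yes

Row 1: (1,1)P 3/3 ✓ · (1,2)P 4/4 ✓ · (1,3)P 2/4 ✓ · (1,4)Q 1/2 ✓
Row 2: (2,1)P 4/4 ✓ · (2,2)P 5/6 ✓ · (2,4)Q 2/3 ✓
Row 3: (3,1)P 4/4 ✓ · (3,3)Q 2/4 ✓
Row 4: (4,1)P 3/3 ✓ · (4,2)P 3/5 ✓ · (4,4)Q 3/3 ✓
Row 5: (5,1)P 3/3 ✓ · (5,3)Q 4/5 ✓ · (5,4)Q 4/4 ✓
Row 6: (6,1)P 1/1 ✓ · (6,3)Q 4/4 ✓ · (6,4)Q 4/4 ✓
Row 7: (7,3)Q 2/2 ✓
All meet the threshold, so the configuration is stable.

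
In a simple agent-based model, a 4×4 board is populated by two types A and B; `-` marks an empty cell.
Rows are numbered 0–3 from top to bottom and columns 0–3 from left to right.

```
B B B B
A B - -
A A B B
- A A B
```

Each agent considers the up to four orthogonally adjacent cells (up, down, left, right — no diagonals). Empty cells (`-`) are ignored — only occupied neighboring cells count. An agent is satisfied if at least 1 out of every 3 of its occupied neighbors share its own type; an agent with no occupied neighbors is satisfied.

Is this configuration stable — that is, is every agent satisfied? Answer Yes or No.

Yes

(0,0)B 1/2 ok
(0,1)B 3/3 ok
(0,2)B 2/2 ok
(0,3)B 1/1 ok
(1,0)A 1/3 ok
(1,1)B 1/3 ok
(2,0)A 2/2 ok
(2,1)A 2/4 ok
(2,2)B 1/3 ok
(2,3)B 2/2 ok
(3,1)A 2/2 ok
(3,2)A 1/3 ok
(3,3)B 1/2 ok
All meet the threshold, so the configuration is stable.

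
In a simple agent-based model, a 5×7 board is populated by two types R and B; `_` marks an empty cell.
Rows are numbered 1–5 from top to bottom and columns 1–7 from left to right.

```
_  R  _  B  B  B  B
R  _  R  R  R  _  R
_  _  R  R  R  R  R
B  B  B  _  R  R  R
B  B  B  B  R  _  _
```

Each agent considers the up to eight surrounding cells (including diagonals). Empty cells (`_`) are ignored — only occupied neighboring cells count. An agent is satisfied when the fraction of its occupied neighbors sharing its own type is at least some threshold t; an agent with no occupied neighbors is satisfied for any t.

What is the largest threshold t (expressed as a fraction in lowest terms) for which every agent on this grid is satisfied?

(1,2)R 2/2
(1,4)B 1/4
(1,5)B 2/4
(1,6)B 2/4
(1,7)B 1/2
(2,1)R 1/1
(2,3)R 4/5
(2,4)R 5/7
(2,5)R 4/7
(2,7)R 2/4
(3,3)R 3/5
(3,4)R 6/7
(3,5)R 6/6
(3,6)R 7/7
(3,7)R 4/4
(4,1)B 3/3
(4,2)B 5/6
(4,3)B 4/6
(4,5)R 5/6
(4,6)R 6/6
(4,7)R 3/3
(5,1)B 3/3
(5,2)B 5/5
(5,3)B 4/4
(5,4)B 2/4
(5,5)R 2/3
The smallest same-type fraction is 1/4 at (1,4), which reduces to 1/4. Any threshold above that leaves this agent unsatisfied.

1/4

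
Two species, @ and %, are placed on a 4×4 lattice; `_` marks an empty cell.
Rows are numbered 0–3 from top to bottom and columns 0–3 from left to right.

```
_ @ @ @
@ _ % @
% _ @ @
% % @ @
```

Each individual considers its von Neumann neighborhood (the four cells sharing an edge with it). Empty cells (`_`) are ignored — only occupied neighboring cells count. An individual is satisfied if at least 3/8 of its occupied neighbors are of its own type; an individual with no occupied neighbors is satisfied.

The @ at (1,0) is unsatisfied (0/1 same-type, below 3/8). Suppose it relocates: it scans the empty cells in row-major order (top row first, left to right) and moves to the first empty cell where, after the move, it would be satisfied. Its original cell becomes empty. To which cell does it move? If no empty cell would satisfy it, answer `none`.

Vacating (1,0). Empty cells in order:
  (0,0): 1/1 same-type → satisfied — stop here.

(0,0)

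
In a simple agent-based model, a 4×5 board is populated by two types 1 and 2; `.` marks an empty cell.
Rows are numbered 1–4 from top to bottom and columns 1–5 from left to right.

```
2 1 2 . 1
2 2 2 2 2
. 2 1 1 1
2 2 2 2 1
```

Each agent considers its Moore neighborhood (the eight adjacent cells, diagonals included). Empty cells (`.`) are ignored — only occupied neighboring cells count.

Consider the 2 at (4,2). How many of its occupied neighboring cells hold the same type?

Occupied neighbors of (4,2): (3,2)=2, (3,3)=1, (4,1)=2, (4,3)=2.
Same type (2): 3 of 4.

3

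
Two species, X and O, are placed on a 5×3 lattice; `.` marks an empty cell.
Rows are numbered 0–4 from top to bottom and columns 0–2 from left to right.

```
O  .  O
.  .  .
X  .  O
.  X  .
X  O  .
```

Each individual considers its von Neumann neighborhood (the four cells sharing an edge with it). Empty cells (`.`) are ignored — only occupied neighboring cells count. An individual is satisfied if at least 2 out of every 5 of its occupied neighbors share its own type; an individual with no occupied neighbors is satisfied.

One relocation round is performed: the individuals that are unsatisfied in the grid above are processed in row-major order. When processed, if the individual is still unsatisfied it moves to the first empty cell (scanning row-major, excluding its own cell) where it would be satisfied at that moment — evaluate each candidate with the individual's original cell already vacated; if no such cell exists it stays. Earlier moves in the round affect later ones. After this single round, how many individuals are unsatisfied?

Initially unsatisfied (in order): (3,1), (4,0), (4,1).
  (3,1) → (1,0).
  (4,0) → (1,1).
  (4,1): now satisfied by earlier moves; stays.
Resulting grid:
O . O
X X .
X . O
. . .
. O .
Unsatisfied now: (0,0).

1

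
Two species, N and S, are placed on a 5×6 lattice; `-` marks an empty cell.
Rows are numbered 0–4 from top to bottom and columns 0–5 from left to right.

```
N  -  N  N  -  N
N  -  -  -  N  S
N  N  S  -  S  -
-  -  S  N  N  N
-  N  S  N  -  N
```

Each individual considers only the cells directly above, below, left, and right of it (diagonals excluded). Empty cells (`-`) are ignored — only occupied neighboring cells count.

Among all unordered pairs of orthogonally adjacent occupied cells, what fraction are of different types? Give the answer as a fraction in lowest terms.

4/9

Scan each occupied cell's neighbors to the right and below so each pair is counted once.
From row 0: 1 unlike of 3 pairs (running 1/3).
From row 1: 2 unlike of 3 pairs (running 3/6).
From row 2: 2 unlike of 4 pairs (running 5/10).
From row 3: 1 unlike of 6 pairs (running 6/16).
From row 4: 2 unlike of 2 pairs (running 8/18).
Total adjacent occupied pairs: 18; unlike-type pairs: 8.
8/18 reduces to 4/9.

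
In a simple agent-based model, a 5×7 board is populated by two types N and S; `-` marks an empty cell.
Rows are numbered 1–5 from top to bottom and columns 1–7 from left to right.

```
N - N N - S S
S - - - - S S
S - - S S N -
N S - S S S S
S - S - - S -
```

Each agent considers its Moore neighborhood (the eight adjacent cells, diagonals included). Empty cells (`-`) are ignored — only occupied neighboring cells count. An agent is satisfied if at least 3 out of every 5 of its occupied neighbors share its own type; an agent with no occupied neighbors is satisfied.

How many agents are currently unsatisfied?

(1,1)N 0/1 not
(1,3)N 1/1 satisfied
(1,4)N 1/1 satisfied
(1,6)S 3/3 satisfied
(1,7)S 3/3 satisfied
(2,1)S 1/2 not
(2,6)S 4/5 satisfied
(2,7)S 3/4 satisfied
(3,1)S 2/3 satisfied
(3,4)S 3/3 satisfied
(3,5)S 5/6 satisfied
(3,6)N 0/6 not
(4,1)N 0/3 not
(4,2)S 3/4 satisfied
(4,4)S 4/4 satisfied
(4,5)S 5/6 satisfied
(4,6)S 4/5 satisfied
(4,7)S 2/3 satisfied
(5,1)S 1/2 not
(5,3)S 2/2 satisfied
(5,6)S 3/3 satisfied
Unsatisfied: (1,1), (2,1), (3,6), (4,1), (5,1) — 5 in total.

5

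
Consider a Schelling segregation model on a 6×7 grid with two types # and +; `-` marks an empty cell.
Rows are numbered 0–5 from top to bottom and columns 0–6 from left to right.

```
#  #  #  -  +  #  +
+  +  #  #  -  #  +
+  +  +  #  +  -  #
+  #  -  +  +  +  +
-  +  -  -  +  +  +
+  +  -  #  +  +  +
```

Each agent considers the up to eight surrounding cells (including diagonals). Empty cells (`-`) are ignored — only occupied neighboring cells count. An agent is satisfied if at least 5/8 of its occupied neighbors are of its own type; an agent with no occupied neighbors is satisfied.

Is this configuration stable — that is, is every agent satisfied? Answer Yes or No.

Row 0: (0,0)# 1/3 unhappy · (0,1)# 3/5 unhappy · (0,2)# 3/4 ok · (0,4)+ 0/3 unhappy · (0,5)# 1/4 unhappy · (0,6)+ 1/3 unhappy
Row 1: (1,0)+ 3/5 unhappy · (1,1)+ 4/8 unhappy · (1,2)# 4/7 unhappy · (1,3)# 3/6 unhappy · (1,5)# 2/6 unhappy · (1,6)+ 1/4 unhappy
Row 2: (2,0)+ 4/5 ok · (2,1)+ 5/7 ok · (2,2)+ 3/7 unhappy · (2,3)# 2/6 unhappy · (2,4)+ 3/6 unhappy · (2,6)# 1/4 unhappy
Row 3: (3,0)+ 3/4 ok · (3,1)# 0/5 unhappy · (3,3)+ 4/5 ok · (3,4)+ 5/6 ok · (3,5)+ 6/7 ok · (3,6)+ 3/4 ok
Row 4: (4,1)+ 3/4 ok · (4,4)+ 6/7 ok · (4,5)+ 8/8 ok · (4,6)+ 5/5 ok
Row 5: (5,0)+ 2/2 ok · (5,1)+ 2/2 ok · (5,3)# 0/2 unhappy · (5,4)+ 3/4 ok · (5,5)+ 5/5 ok · (5,6)+ 3/3 ok
For instance (0,0) has only 1/3 same-type neighbors, below 5/8.

No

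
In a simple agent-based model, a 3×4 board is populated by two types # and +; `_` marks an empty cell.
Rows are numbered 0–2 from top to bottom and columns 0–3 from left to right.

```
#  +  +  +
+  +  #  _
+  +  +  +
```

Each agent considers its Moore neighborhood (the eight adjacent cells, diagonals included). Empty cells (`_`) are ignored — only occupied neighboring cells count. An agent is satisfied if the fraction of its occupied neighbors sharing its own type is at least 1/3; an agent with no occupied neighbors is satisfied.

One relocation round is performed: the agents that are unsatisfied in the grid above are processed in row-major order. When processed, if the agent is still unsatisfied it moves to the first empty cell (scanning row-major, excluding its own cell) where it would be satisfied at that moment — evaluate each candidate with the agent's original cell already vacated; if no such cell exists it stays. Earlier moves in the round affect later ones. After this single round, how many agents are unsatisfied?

Initially unsatisfied (in order): (0,0), (1,2).
  (0,0): no empty cell satisfies it; stays.
  (1,2): no empty cell satisfies it; stays.
Resulting grid:
# + + +
+ + # _
+ + + +
Unsatisfied now: (0,0), (1,2).

2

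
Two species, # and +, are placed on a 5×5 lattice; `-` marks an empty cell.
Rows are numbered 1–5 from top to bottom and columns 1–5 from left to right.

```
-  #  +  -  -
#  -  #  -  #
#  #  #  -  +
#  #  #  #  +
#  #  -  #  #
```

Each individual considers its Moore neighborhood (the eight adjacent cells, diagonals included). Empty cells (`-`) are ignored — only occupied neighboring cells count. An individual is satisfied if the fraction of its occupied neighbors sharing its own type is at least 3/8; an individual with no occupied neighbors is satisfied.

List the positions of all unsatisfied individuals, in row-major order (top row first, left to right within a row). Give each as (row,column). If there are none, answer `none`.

(1,2)# 2/3 ✓
(1,3)+ 0/2 ✗
(2,1)# 3/3 ✓
(2,3)# 3/4 ✓
(2,5)# 0/1 ✗
(3,1)# 4/4 ✓
(3,2)# 7/7 ✓
(3,3)# 5/5 ✓
(3,5)+ 1/3 ✗
(4,1)# 5/5 ✓
(4,2)# 7/7 ✓
(4,3)# 6/6 ✓
(4,4)# 4/6 ✓
(4,5)+ 1/4 ✗
(5,1)# 3/3 ✓
(5,2)# 4/4 ✓
(5,4)# 3/4 ✓
(5,5)# 2/3 ✓

(1,3), (2,5), (3,5), (4,5)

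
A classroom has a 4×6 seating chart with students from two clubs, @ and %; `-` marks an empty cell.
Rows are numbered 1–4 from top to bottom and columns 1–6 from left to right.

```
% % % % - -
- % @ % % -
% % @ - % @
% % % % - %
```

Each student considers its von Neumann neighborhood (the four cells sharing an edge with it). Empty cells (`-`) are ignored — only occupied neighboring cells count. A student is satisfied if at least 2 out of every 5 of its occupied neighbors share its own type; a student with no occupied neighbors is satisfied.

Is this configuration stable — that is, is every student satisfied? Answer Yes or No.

(1,1)% 1/1 ✓
(1,2)% 3/3 ✓
(1,3)% 2/3 ✓
(1,4)% 2/2 ✓
(2,2)% 2/3 ✓
(2,3)@ 1/4 ✗
(2,4)% 2/3 ✓
(2,5)% 2/2 ✓
(3,1)% 2/2 ✓
(3,2)% 3/4 ✓
(3,3)@ 1/3 ✗
(3,5)% 1/2 ✓
(3,6)@ 0/2 ✗
(4,1)% 2/2 ✓
(4,2)% 3/3 ✓
(4,3)% 2/3 ✓
(4,4)% 1/1 ✓
(4,6)% 0/1 ✗
For instance (2,3) has only 1/4 same-type neighbors, below 2/5.

No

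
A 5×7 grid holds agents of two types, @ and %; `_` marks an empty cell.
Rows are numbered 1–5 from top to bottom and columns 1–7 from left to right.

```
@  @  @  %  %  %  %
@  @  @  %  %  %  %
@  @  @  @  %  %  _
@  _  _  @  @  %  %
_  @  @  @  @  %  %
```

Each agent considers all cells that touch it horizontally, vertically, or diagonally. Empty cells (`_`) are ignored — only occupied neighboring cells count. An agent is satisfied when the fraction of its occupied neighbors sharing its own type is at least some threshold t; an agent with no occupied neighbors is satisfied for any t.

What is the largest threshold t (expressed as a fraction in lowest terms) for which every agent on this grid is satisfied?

1/2

Row 1: (1,1)@ 3/3 · (1,2)@ 5/5 · (1,3)@ 3/5 · (1,4)% 3/5 · (1,5)% 5/5 · (1,6)% 5/5 · (1,7)% 3/3
Row 2: (2,1)@ 5/5 · (2,2)@ 8/8 · (2,3)@ 6/8 · (2,4)% 4/8 · (2,5)% 7/8 · (2,6)% 7/7 · (2,7)% 4/4
Row 3: (3,1)@ 4/4 · (3,2)@ 6/6 · (3,3)@ 5/6 · (3,4)@ 4/7 · (3,5)% 5/8 · (3,6)% 6/7
Row 4: (4,1)@ 3/3 · (4,4)@ 6/7 · (4,5)@ 4/8 · (4,6)% 5/7 · (4,7)% 4/4
Row 5: (5,2)@ 2/2 · (5,3)@ 3/3 · (5,4)@ 4/4 · (5,5)@ 3/5 · (5,6)% 3/5 · (5,7)% 3/3
The smallest same-type fraction is 4/8 at (2,4), which reduces to 1/2. Any threshold above that leaves this agent unsatisfied.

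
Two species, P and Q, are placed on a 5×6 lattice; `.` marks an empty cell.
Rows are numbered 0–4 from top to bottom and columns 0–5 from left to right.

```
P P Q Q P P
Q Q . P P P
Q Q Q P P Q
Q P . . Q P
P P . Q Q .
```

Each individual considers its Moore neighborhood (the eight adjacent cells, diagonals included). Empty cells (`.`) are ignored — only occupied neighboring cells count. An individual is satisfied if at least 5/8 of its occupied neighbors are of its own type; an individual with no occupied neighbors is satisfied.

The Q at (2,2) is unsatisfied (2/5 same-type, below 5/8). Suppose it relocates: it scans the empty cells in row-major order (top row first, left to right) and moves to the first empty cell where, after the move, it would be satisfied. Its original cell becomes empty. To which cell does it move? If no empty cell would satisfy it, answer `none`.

(4,5)

Vacating (2,2). Empty cells in order:
  (1,2): 4/7 same-type → still unsatisfied.
  (3,2): 2/5 same-type → still unsatisfied.
  (3,3): 3/5 same-type → still unsatisfied.
  (4,2): 1/3 same-type → still unsatisfied.
  (4,5): 2/3 same-type → satisfied — stop here.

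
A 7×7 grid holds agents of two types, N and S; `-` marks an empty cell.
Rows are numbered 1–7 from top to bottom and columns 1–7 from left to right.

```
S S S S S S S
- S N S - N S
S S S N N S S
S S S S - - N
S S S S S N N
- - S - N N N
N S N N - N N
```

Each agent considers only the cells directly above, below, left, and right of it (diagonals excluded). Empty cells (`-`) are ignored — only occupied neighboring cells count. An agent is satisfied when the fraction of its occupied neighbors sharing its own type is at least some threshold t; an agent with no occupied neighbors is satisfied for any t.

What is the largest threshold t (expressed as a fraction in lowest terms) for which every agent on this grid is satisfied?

Row 1: (1,1)S 1/1 · (1,2)S 3/3 · (1,3)S 2/3 · (1,4)S 3/3 · (1,5)S 2/2 · (1,6)S 2/3 · (1,7)S 2/2
Row 2: (2,2)S 2/3 · (2,3)N 0/4 · (2,4)S 1/3 · (2,6)N 0/3 · (2,7)S 2/3
Row 3: (3,1)S 2/2 · (3,2)S 4/4 · (3,3)S 2/4 · (3,4)N 1/4 · (3,5)N 1/2 · (3,6)S 1/3 · (3,7)S 2/3
Row 4: (4,1)S 3/3 · (4,2)S 4/4 · (4,3)S 4/4 · (4,4)S 2/3 · (4,7)N 1/2
Row 5: (5,1)S 2/2 · (5,2)S 3/3 · (5,3)S 4/4 · (5,4)S 3/3 · (5,5)S 1/3 · (5,6)N 2/3 · (5,7)N 3/3
Row 6: (6,3)S 1/2 · (6,5)N 1/2 · (6,6)N 4/4 · (6,7)N 3/3
Row 7: (7,1)N 0/1 · (7,2)S 0/2 · (7,3)N 1/3 · (7,4)N 1/1 · (7,6)N 2/2 · (7,7)N 2/2
The smallest same-type fraction is 0/4 at (2,3), which reduces to 0/1. Any threshold above that leaves this agent unsatisfied.

0/1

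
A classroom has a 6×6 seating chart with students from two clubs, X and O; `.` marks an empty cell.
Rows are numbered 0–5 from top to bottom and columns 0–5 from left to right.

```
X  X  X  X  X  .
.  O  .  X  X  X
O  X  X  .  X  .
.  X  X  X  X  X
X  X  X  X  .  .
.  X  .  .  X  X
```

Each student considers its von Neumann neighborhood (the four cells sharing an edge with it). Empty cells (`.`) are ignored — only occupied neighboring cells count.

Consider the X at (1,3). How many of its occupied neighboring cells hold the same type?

Occupied neighbors of (1,3): (0,3)=X, (1,4)=X.
Same type (X): 2 of 2.

2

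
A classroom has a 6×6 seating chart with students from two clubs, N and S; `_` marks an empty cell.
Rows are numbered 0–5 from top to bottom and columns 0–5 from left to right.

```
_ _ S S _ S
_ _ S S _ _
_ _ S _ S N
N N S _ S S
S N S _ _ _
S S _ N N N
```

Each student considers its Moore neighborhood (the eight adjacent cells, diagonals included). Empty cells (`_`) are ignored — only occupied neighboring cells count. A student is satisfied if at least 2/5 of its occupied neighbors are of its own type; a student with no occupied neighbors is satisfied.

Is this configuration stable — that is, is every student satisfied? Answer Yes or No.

Row 0: (0,2)S 3/3 ✓ · (0,3)S 3/3 ✓ · (0,5)S 0/0 ✓
Row 1: (1,2)S 4/4 ✓ · (1,3)S 5/5 ✓
Row 2: (2,2)S 3/4 ✓ · (2,4)S 3/4 ✓ · (2,5)N 0/3 ✗
Row 3: (3,0)N 2/3 ✓ · (3,1)N 2/6 ✗ · (3,2)S 2/4 ✓ · (3,4)S 2/3 ✓ · (3,5)S 2/3 ✓
Row 4: (4,0)S 2/5 ✓ · (4,1)N 2/7 ✗ · (4,2)S 2/5 ✓
Row 5: (5,0)S 2/3 ✓ · (5,1)S 3/4 ✓ · (5,3)N 1/2 ✓ · (5,4)N 2/2 ✓ · (5,5)N 1/1 ✓
For instance (2,5) has only 0/3 same-type neighbors, below 2/5.

No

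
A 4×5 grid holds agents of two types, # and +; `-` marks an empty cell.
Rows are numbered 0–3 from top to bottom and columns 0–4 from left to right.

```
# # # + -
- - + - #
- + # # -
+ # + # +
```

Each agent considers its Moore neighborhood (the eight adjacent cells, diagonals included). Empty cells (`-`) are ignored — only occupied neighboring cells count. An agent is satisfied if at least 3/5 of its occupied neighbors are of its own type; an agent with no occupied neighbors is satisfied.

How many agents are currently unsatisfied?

11

Row 0: (0,0)# 1/1 ✓ · (0,1)# 2/3 ✓ · (0,2)# 1/3 ✗ · (0,3)+ 1/3 ✗
Row 1: (1,2)+ 2/6 ✗ · (1,4)# 1/2 ✗
Row 2: (2,1)+ 3/5 ✓ · (2,2)# 3/6 ✗ · (2,3)# 3/6 ✗
Row 3: (3,0)+ 1/2 ✗ · (3,1)# 1/4 ✗ · (3,2)+ 1/5 ✗ · (3,3)# 2/4 ✗ · (3,4)+ 0/2 ✗
Unsatisfied: (0,2), (0,3), (1,2), (1,4), (2,2), (2,3), (3,0), (3,1), (3,2), (3,3), (3,4) — 11 in total.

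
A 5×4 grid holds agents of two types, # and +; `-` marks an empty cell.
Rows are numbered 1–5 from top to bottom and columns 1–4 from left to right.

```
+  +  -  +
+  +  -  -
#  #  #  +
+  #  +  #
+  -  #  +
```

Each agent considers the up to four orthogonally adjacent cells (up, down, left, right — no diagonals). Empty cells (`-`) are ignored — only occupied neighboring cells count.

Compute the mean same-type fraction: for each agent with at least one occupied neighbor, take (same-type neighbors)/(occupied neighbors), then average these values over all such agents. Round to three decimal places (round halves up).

(1,1)+ 2/2
(1,2)+ 2/2
(1,4)+ — no occupied neighbors
(2,1)+ 2/3
(2,2)+ 2/3
(3,1)# 1/3
(3,2)# 3/4
(3,3)# 1/3
(3,4)+ 0/2
(4,1)+ 1/3
(4,2)# 1/3
(4,3)+ 0/4
(4,4)# 0/3
(5,1)+ 1/1
(5,3)# 0/2
(5,4)+ 0/2
Sum over 15 agents: 2/2 + 2/2 + 2/3 + 2/3 + 1/3 + 3/4 + 1/3 + 0/2 + 1/3 + 1/3 + 0/4 + 0/3 + 1/1 + 0/2 + 0/2 = 77/12; mean = 77/12 ÷ 15 = 77/180 = 0.427777… → 0.428.

0.428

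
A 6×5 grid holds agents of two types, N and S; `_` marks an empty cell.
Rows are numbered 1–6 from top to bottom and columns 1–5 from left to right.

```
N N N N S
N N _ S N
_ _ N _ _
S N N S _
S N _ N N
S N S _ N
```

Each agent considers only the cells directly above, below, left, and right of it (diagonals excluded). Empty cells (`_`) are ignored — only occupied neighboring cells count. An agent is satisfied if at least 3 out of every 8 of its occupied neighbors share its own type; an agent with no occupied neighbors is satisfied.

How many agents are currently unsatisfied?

7

Row 1: (1,1)N 2/2 ok · (1,2)N 3/3 ok · (1,3)N 2/2 ok · (1,4)N 1/3 unhappy · (1,5)S 0/2 unhappy
Row 2: (2,1)N 2/2 ok · (2,2)N 2/2 ok · (2,4)S 0/2 unhappy · (2,5)N 0/2 unhappy
Row 3: (3,3)N 1/1 ok
Row 4: (4,1)S 1/2 ok · (4,2)N 2/3 ok · (4,3)N 2/3 ok · (4,4)S 0/2 unhappy
Row 5: (5,1)S 2/3 ok · (5,2)N 2/3 ok · (5,4)N 1/2 ok · (5,5)N 2/2 ok
Row 6: (6,1)S 1/2 ok · (6,2)N 1/3 unhappy · (6,3)S 0/1 unhappy · (6,5)N 1/1 ok
Unsatisfied: (1,4), (1,5), (2,4), (2,5), (4,4), (6,2), (6,3) — 7 in total.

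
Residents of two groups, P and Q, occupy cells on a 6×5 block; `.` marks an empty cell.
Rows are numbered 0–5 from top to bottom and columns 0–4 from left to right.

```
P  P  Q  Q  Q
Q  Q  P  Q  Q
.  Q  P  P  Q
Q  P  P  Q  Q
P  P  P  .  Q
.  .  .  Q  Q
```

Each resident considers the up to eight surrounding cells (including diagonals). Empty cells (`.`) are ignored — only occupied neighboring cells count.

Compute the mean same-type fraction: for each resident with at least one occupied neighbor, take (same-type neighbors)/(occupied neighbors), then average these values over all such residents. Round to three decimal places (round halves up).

Row 0: (0,0)P 1/3 · (0,1)P 2/5 · (0,2)Q 3/5 · (0,3)Q 4/5 · (0,4)Q 3/3
Row 1: (1,0)Q 2/4 · (1,1)Q 3/7 · (1,2)P 3/8 · (1,3)Q 5/8 · (1,4)Q 4/5
Row 2: (2,1)Q 3/7 · (2,2)P 4/8 · (2,3)P 3/8 · (2,4)Q 4/5
Row 3: (3,0)Q 1/4 · (3,1)P 5/7 · (3,2)P 5/7 · (3,3)Q 3/7 · (3,4)Q 3/4
Row 4: (4,0)P 2/3 · (4,1)P 4/5 · (4,2)P 3/5 · (4,4)Q 4/4
Row 5: (5,3)Q 2/3 · (5,4)Q 2/2
Sum over 25 residents: 1/3 + 2/5 + 3/5 + 4/5 + 3/3 + 2/4 + 3/7 + 3/8 + 5/8 + 4/5 + 3/7 + 4/8 + 3/8 + 4/5 + 1/4 + 5/7 + 5/7 + 3/7 + 3/4 + 2/3 + 4/5 + 3/5 + 4/4 + 2/3 + 2/2 = 13067/840; mean = 13067/840 ÷ 25 = 13067/21000 = 0.622238… → 0.622.

0.622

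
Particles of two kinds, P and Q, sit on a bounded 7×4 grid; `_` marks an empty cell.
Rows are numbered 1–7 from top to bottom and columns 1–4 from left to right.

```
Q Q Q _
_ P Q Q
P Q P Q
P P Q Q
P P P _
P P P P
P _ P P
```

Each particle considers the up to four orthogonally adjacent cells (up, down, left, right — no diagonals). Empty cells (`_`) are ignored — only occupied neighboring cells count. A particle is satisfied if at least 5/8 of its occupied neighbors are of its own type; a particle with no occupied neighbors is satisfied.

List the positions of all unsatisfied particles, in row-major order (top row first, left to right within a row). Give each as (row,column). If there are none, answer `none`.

Row 1: (1,1)Q 1/1 satisfied · (1,2)Q 2/3 satisfied · (1,3)Q 2/2 satisfied
Row 2: (2,2)P 0/3 not · (2,3)Q 2/4 not · (2,4)Q 2/2 satisfied
Row 3: (3,1)P 1/2 not · (3,2)Q 0/4 not · (3,3)P 0/4 not · (3,4)Q 2/3 satisfied
Row 4: (4,1)P 3/3 satisfied · (4,2)P 2/4 not · (4,3)Q 1/4 not · (4,4)Q 2/2 satisfied
Row 5: (5,1)P 3/3 satisfied · (5,2)P 4/4 satisfied · (5,3)P 2/3 satisfied
Row 6: (6,1)P 3/3 satisfied · (6,2)P 3/3 satisfied · (6,3)P 4/4 satisfied · (6,4)P 2/2 satisfied
Row 7: (7,1)P 1/1 satisfied · (7,3)P 2/2 satisfied · (7,4)P 2/2 satisfied

(2,2), (2,3), (3,1), (3,2), (3,3), (4,2), (4,3)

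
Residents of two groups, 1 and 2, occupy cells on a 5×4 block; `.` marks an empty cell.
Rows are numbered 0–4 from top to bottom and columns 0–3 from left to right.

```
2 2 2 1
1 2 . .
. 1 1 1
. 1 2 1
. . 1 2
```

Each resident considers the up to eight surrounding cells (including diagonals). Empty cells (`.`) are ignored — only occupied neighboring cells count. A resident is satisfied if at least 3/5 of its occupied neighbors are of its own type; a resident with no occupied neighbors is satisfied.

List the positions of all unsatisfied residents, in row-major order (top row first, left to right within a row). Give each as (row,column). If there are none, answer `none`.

(0,3), (1,0), (1,1), (3,2), (4,2), (4,3)

(0,0)2 2/3 satisfied
(0,1)2 3/4 satisfied
(0,2)2 2/3 satisfied
(0,3)1 0/1 not
(1,0)1 1/4 not
(1,1)2 3/6 not
(2,1)1 3/5 satisfied
(2,2)1 4/6 satisfied
(2,3)1 2/3 satisfied
(3,1)1 3/4 satisfied
(3,2)2 1/7 not
(3,3)1 3/5 satisfied
(4,2)1 2/4 not
(4,3)2 1/3 not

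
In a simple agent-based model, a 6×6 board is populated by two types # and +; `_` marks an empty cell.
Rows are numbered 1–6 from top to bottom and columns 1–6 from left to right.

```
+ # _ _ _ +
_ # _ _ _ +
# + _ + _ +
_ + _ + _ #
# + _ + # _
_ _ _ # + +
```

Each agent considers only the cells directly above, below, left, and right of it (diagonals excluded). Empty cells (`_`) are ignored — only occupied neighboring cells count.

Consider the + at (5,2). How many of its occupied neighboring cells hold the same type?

Occupied neighbors of (5,2): (4,2)=+, (5,1)=#.
Same type (+): 1 of 2.

1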